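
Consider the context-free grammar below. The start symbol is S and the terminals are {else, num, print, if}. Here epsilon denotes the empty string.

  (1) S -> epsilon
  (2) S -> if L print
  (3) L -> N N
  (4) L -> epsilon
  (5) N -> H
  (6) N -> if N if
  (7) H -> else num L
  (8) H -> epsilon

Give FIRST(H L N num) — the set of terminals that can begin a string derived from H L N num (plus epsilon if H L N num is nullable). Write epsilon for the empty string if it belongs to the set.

{else, if, num}

FIRST(S): from S->epsilon we get {epsilon}; from S->if L print we get {if}. So FIRST(S) = {epsilon, if}.
FIRST(H): from H->else num L we get {else}; from H->epsilon we get {epsilon}. So FIRST(H) = {epsilon, else}.
FIRST(N): from N->H we get {epsilon, else}; from N->if N if we get {if}. So FIRST(N) = {epsilon, else, if}.
FIRST(L): from L->N N we get {epsilon, else, if}; from L->epsilon we get {epsilon}. So FIRST(L) = {epsilon, else, if}.
FIRST(H L N num): take FIRST of each symbol in turn, carrying on past any symbol whose FIRST contains epsilon; result {else, if, num}.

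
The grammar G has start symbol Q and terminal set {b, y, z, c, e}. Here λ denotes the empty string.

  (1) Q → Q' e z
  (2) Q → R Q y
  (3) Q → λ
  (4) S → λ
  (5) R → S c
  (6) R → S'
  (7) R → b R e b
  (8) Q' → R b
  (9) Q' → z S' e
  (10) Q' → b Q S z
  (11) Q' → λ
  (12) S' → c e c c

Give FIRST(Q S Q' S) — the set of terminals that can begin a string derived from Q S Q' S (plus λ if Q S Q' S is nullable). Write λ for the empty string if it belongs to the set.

{λ, b, c, e, z}

FIRST(S): from S→λ we get {λ}. So FIRST(S) = {λ}.
FIRST(S'): from S'→c e c c we get {c}. So FIRST(S') = {c}.
FIRST(R): from R→S c we get {c}; from R→S' we get {c}; from R→b R e b we get {b}. So FIRST(R) = {b, c}.
FIRST(Q'): from Q'→R b we get {b, c}; from Q'→z S' e we get {z}; from Q'→b Q S z we get {b}; from Q'→λ we get {λ}. So FIRST(Q') = {λ, b, c, z}.
FIRST(Q): from Q→Q' e z we get {b, c, e, z}; from Q→R Q y we get {b, c}; from Q→λ we get {λ}. So FIRST(Q) = {λ, b, c, e, z}.
FIRST(Q S Q' S): take FIRST of each symbol in turn, carrying on past any symbol whose FIRST contains λ; result {λ, b, c, e, z}.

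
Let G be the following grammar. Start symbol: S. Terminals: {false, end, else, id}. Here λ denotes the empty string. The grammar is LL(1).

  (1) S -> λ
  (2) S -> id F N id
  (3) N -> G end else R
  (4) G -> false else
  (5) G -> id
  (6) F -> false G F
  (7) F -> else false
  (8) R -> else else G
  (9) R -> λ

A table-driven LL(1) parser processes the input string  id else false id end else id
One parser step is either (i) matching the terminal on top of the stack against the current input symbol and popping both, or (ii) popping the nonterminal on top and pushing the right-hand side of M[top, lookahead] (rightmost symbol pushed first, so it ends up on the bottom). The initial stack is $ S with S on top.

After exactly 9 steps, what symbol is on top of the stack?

else

step 1: stack=$ S  input=id else false id end else id $  — expand S -> id F N id
step 2: stack=$ id N F id  input=id else false id end else id $  — match id
step 3: stack=$ id N F  input=else false id end else id $  — expand F -> else false
step 4: stack=$ id N false else  input=else false id end else id $  — match else
step 5: stack=$ id N false  input=false id end else id $  — match false
step 6: stack=$ id N  input=id end else id $  — expand N -> G end else R
step 7: stack=$ id R else end G  input=id end else id $  — expand G -> id
step 8: stack=$ id R else end id  input=id end else id $  — match id
step 9: stack=$ id R else end  input=end else id $  — match end
Stack after step 9: $ id R else (top = else).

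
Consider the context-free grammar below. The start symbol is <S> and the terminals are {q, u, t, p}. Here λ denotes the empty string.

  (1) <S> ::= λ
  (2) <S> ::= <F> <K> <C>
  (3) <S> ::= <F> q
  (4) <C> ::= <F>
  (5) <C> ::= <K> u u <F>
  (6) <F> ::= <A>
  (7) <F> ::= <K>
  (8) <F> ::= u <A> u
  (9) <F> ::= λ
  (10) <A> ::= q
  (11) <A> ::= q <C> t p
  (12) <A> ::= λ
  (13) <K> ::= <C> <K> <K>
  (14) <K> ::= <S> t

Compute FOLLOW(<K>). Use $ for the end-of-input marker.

{$, q, t, u}

FIRST(<A>) = {λ, q}
FIRST(<S>) = {λ, q, t, u}  (via <F> <K> <C>, <F> q)
FIRST(<C>) = {λ, q, t, u}  (via <F>, <K> u u <F>)
FIRST(<K>) = {q, t, u}  (via <C> <K> <K>, <S> t)
FIRST(<F>) = {λ, q, t, u}  (via <A>, <K>)
FOLLOW(<S>) includes $ since <S> is the start symbol.
FOLLOW(<S>): in <K>::=<S> t, <S> is followed by t with FIRST {t}. Thus FOLLOW(<S>) = {$, t}.
FOLLOW(<C>): in <S>::=<F> <K> <C>, the suffix after <C> is empty, so FOLLOW(<C>) ⊇ FOLLOW(<S>) = {$, t}; in <A>::=q <C> t p, <C> is followed by t p with FIRST {t}; in <K>::=<C> <K> <K>, <C> is followed by <K> <K> with FIRST {q, t, u}. Thus FOLLOW(<C>) = {$, q, t, u}.
FOLLOW(<F>): in <S>::=<F> <K> <C>, <F> is followed by <K> <C> with FIRST {q, t, u}; in <S>::=<F> q, <F> is followed by q with FIRST {q}; in <C>::=<F>, the suffix after <F> is empty, so FOLLOW(<F>) ⊇ FOLLOW(<C>) = {$, q, t, u}; in <C>::=<K> u u <F>, the suffix after <F> is empty, so FOLLOW(<F>) ⊇ FOLLOW(<C>) = {$, q, t, u}. Thus FOLLOW(<F>) = {$, q, t, u}.
FOLLOW(<A>): in <F>::=<A>, the suffix after <A> is empty, so FOLLOW(<A>) ⊇ FOLLOW(<F>) = {$, q, t, u}; in <F>::=u <A> u, <A> is followed by u with FIRST {u}. Thus FOLLOW(<A>) = {$, q, t, u}.
FOLLOW(<K>): in <S>::=<F> <K> <C>, <K> is followed by <C> with FIRST {λ, q, t, u}; in <S>::=<F> <K> <C>, the suffix after <K> is nullable, so FOLLOW(<K>) ⊇ FOLLOW(<S>) = {$, t}; in <C>::=<K> u u <F>, <K> is followed by u u <F> with FIRST {u}; in <F>::=<K>, the suffix after <K> is empty, so FOLLOW(<K>) ⊇ FOLLOW(<F>) = {$, q, t, u}; in <K>::=<C> <K> <K> (occurrence 1), <K> is followed by <K> with FIRST {q, t, u}; in <K>::=<C> <K> <K> (occurrence 2), the suffix after <K> is empty (adds nothing new). Thus FOLLOW(<K>) = {$, q, t, u}.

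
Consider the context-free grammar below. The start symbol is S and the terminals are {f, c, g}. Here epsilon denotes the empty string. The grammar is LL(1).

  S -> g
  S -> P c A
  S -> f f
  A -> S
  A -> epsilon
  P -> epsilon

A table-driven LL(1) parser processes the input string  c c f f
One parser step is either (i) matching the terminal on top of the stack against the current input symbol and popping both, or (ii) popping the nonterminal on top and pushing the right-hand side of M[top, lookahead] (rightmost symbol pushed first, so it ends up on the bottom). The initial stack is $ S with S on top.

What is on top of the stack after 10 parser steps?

step 1: stack=$ S  input=c c f f $  — expand S -> P c A
step 2: stack=$ A c P  input=c c f f $  — expand P -> epsilon
step 3: stack=$ A c  input=c c f f $  — match c
step 4: stack=$ A  input=c f f $  — expand A -> S
step 5: stack=$ S  input=c f f $  — expand S -> P c A
step 6: stack=$ A c P  input=c f f $  — expand P -> epsilon
step 7: stack=$ A c  input=c f f $  — match c
step 8: stack=$ A  input=f f $  — expand A -> S
step 9: stack=$ S  input=f f $  — expand S -> f f
step 10: stack=$ f f  input=f f $  — match f
Stack after step 10: $ f (top = f).

f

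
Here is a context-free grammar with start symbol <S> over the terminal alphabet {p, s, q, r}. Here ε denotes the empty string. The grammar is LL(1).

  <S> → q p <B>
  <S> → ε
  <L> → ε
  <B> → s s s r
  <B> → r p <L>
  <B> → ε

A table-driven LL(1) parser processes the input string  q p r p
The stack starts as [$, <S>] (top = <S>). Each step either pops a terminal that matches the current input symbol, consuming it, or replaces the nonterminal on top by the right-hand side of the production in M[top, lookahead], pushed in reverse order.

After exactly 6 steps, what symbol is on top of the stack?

<L>

     Stack      Input      Action
  1  $ <S>      q p r p $  expand <S> → q p <B>
  2  $ <B> p q  q p r p $  match q
  3  $ <B> p    p r p $    match p
  4  $ <B>      r p $      expand <B> → r p <L>
  5  $ <L> p r  r p $      match r
  6  $ <L> p    p $        match p
Stack after step 6: $ <L> (top = <L>).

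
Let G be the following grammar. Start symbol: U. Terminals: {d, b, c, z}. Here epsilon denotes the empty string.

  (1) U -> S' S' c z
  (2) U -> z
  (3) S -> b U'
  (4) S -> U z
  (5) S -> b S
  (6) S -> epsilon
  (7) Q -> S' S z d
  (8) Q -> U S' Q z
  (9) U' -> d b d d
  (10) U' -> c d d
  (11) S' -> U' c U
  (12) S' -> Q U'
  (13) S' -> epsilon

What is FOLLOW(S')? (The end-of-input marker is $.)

{b, c, d, z}

FIRST(U') = {c, d}
FIRST(U) = {b, c, d, z}  (via S' S' c z)
FIRST(S) = {epsilon, b, c, d, z}  (via U z)
FIRST(Q) = {b, c, d, z}  (via S' S z d, U S' Q z)
FIRST(S') = {epsilon, b, c, d, z}  (via U' c U, Q U')
FOLLOW(U) includes $ since U is the start symbol.
FOLLOW(S): in S->b S, the suffix after S is empty (adds nothing new); in Q->S' S z d, S is followed by z d with FIRST {z}. Thus FOLLOW(S) = {z}.
FOLLOW(Q): in Q->U S' Q z, Q is followed by z with FIRST {z}; in S'->Q U', Q is followed by U' with FIRST {c, d}. Thus FOLLOW(Q) = {c, d, z}.
FOLLOW(S'): in U->S' S' c z (occurrence 1), S' is followed by S' c z with FIRST {b, c, d, z}; in U->S' S' c z (occurrence 2), S' is followed by c z with FIRST {c}; in Q->S' S z d, S' is followed by S z d with FIRST {b, c, d, z}; in Q->U S' Q z, S' is followed by Q z with FIRST {b, c, d, z}. Thus FOLLOW(S') = {b, c, d, z}.
FOLLOW(U): in S->U z, U is followed by z with FIRST {z}; in Q->U S' Q z, U is followed by S' Q z with FIRST {b, c, d, z}; in S'->U' c U, the suffix after U is empty, so FOLLOW(U) ⊇ FOLLOW(S') = {b, c, d, z}. Thus FOLLOW(U) = {$, b, c, d, z}.
FOLLOW(U'): in S->b U', the suffix after U' is empty, so FOLLOW(U') ⊇ FOLLOW(S) = {z}; in S'->U' c U, U' is followed by c U with FIRST {c}; in S'->Q U', the suffix after U' is empty, so FOLLOW(U') ⊇ FOLLOW(S') = {b, c, d, z}. Thus FOLLOW(U') = {b, c, d, z}.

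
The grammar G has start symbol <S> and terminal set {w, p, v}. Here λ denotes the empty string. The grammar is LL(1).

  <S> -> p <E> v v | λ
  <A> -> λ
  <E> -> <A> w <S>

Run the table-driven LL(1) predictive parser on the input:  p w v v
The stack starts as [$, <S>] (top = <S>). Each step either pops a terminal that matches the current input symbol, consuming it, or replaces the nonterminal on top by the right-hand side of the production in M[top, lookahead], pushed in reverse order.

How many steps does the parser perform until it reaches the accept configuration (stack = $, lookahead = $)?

     Stack            Input      Action
  1  $ <S>            p w v v $  expand <S> -> p <E> v v
  2  $ v v <E> p      p w v v $  match p
  3  $ v v <E>        w v v $    expand <E> -> <A> w <S>
  4  $ v v <S> w <A>  w v v $    expand <A> -> λ
  5  $ v v <S> w      w v v $    match w
  6  $ v v <S>        v v $      expand <S> -> λ
  7  $ v v            v v $      match v
  8  $ v              v $        match v
Accept reached after 8 steps.

8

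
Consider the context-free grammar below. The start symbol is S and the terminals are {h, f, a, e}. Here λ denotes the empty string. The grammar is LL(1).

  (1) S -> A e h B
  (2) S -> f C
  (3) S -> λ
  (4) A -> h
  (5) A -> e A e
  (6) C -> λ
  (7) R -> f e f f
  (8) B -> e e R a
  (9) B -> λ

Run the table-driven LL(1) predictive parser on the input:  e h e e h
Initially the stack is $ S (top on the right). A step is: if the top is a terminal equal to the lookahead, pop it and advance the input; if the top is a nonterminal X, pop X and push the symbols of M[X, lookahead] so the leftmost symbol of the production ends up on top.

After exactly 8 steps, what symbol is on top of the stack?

     Stack          Input        Action
  1  $ S            e h e e h $  expand S -> A e h B
  2  $ B h e A      e h e e h $  expand A -> e A e
  3  $ B h e e A e  e h e e h $  match e
  4  $ B h e e A    h e e h $    expand A -> h
  5  $ B h e e h    h e e h $    match h
  6  $ B h e e      e e h $      match e
  7  $ B h e        e h $        match e
  8  $ B h          h $          match h
Stack after step 8: $ B (top = B).

B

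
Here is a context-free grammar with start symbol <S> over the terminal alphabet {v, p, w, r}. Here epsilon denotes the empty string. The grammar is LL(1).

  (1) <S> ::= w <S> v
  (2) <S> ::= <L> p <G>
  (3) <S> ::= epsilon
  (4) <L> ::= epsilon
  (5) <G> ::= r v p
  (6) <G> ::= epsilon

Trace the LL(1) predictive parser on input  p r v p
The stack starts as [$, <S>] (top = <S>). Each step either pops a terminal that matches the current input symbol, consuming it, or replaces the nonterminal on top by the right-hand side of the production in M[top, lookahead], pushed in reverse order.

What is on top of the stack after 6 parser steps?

step 1: stack=$ <S>  input=p r v p $  — expand <S> ::= <L> p <G>
step 2: stack=$ <G> p <L>  input=p r v p $  — expand <L> ::= epsilon
step 3: stack=$ <G> p  input=p r v p $  — match p
step 4: stack=$ <G>  input=r v p $  — expand <G> ::= r v p
step 5: stack=$ p v r  input=r v p $  — match r
step 6: stack=$ p v  input=v p $  — match v
Stack after step 6: $ p (top = p).

p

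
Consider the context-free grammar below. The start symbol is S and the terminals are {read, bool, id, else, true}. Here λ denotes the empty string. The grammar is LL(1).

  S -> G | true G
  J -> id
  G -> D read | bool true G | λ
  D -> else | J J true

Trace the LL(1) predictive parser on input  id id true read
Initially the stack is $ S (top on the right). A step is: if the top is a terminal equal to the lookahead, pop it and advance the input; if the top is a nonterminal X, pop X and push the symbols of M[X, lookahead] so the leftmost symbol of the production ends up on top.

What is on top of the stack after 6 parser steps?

id

     Stack             Input              Action
  1  $ S               id id true read $  expand S -> G
  2  $ G               id id true read $  expand G -> D read
  3  $ read D          id id true read $  expand D -> J J true
  4  $ read true J J   id id true read $  expand J -> id
  5  $ read true J id  id id true read $  match id
  6  $ read true J     id true read $     expand J -> id
Stack after step 6: $ read true id (top = id).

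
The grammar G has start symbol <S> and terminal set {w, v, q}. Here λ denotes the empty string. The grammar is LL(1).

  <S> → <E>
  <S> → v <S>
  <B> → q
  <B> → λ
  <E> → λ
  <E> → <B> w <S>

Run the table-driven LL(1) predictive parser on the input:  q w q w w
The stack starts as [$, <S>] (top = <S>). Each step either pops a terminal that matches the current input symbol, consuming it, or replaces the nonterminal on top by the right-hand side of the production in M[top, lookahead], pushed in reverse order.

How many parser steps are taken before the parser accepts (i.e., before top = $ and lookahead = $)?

step 1: stack=$ <S>  input=q w q w w $  — expand <S> → <E>
step 2: stack=$ <E>  input=q w q w w $  — expand <E> → <B> w <S>
step 3: stack=$ <S> w <B>  input=q w q w w $  — expand <B> → q
step 4: stack=$ <S> w q  input=q w q w w $  — match q
step 5: stack=$ <S> w  input=w q w w $  — match w
step 6: stack=$ <S>  input=q w w $  — expand <S> → <E>
step 7: stack=$ <E>  input=q w w $  — expand <E> → <B> w <S>
step 8: stack=$ <S> w <B>  input=q w w $  — expand <B> → q
step 9: stack=$ <S> w q  input=q w w $  — match q
step 10: stack=$ <S> w  input=w w $  — match w
step 11: stack=$ <S>  input=w $  — expand <S> → <E>
step 12: stack=$ <E>  input=w $  — expand <E> → <B> w <S>
step 13: stack=$ <S> w <B>  input=w $  — expand <B> → λ
step 14: stack=$ <S> w  input=w $  — match w
step 15: stack=$ <S>  input=$  — expand <S> → <E>
step 16: stack=$ <E>  input=$  — expand <E> → λ
Accept reached after 16 steps.

16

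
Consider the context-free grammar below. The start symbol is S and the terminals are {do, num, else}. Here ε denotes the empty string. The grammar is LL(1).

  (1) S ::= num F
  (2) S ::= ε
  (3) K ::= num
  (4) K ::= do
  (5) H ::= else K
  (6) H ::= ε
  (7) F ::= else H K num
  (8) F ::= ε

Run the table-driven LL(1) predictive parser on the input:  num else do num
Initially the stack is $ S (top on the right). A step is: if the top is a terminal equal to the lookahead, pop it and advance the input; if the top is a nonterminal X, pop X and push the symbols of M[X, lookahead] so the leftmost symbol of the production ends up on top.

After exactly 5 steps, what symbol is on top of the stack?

     Stack           Input              Action
  1  $ S             num else do num $  expand S ::= num F
  2  $ F num         num else do num $  match num
  3  $ F             else do num $      expand F ::= else H K num
  4  $ num K H else  else do num $      match else
  5  $ num K H       do num $           expand H ::= ε
Stack after step 5: $ num K (top = K).

K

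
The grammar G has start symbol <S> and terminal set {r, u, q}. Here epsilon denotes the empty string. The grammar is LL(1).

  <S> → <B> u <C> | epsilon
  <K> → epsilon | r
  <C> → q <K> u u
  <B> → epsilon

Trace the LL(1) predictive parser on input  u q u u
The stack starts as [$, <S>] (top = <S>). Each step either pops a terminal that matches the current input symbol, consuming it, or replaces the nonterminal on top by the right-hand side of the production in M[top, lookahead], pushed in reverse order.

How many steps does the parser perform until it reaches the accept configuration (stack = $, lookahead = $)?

8

step 1: stack=$ <S>  input=u q u u $  — expand <S> → <B> u <C>
step 2: stack=$ <C> u <B>  input=u q u u $  — expand <B> → epsilon
step 3: stack=$ <C> u  input=u q u u $  — match u
step 4: stack=$ <C>  input=q u u $  — expand <C> → q <K> u u
step 5: stack=$ u u <K> q  input=q u u $  — match q
step 6: stack=$ u u <K>  input=u u $  — expand <K> → epsilon
step 7: stack=$ u u  input=u u $  — match u
step 8: stack=$ u  input=u $  — match u
Accept reached after 8 steps.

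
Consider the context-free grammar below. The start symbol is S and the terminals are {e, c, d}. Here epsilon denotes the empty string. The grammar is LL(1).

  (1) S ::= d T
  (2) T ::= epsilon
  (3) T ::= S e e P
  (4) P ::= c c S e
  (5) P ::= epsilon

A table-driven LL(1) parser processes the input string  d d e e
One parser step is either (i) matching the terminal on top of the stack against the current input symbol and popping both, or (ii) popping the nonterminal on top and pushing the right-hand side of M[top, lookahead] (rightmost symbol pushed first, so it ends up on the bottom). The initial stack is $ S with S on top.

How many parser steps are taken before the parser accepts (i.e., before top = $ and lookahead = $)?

9

step 1: stack=$ S  input=d d e e $  — expand S ::= d T
step 2: stack=$ T d  input=d d e e $  — match d
step 3: stack=$ T  input=d e e $  — expand T ::= S e e P
step 4: stack=$ P e e S  input=d e e $  — expand S ::= d T
step 5: stack=$ P e e T d  input=d e e $  — match d
step 6: stack=$ P e e T  input=e e $  — expand T ::= epsilon
step 7: stack=$ P e e  input=e e $  — match e
step 8: stack=$ P e  input=e $  — match e
step 9: stack=$ P  input=$  — expand P ::= epsilon
Accept reached after 9 steps.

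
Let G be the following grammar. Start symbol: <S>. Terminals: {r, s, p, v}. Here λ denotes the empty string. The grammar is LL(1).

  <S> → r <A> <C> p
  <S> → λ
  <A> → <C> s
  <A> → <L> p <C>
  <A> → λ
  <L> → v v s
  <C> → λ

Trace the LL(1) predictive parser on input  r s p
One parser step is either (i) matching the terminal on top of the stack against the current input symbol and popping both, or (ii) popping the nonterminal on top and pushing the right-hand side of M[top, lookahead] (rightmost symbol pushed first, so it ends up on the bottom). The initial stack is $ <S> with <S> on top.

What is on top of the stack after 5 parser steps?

     Stack          Input    Action
  1  $ <S>          r s p $  expand <S> → r <A> <C> p
  2  $ p <C> <A> r  r s p $  match r
  3  $ p <C> <A>    s p $    expand <A> → <C> s
  4  $ p <C> s <C>  s p $    expand <C> → λ
  5  $ p <C> s      s p $    match s
Stack after step 5: $ p <C> (top = <C>).

<C>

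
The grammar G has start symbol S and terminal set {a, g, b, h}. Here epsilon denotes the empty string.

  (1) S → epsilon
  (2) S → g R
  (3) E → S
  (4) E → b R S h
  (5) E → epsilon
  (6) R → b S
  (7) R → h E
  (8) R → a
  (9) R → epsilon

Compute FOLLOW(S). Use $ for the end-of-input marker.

FIRST(S) = {epsilon, g}
FIRST(R) = {epsilon, a, b, h}
FIRST(E) = {epsilon, b, g}  (via S)
FOLLOW(S) includes $ since S is the start symbol.
FOLLOW(S): in E→S, the suffix after S is empty, so FOLLOW(S) ⊇ FOLLOW(E) = {$, g, h}; in E→b R S h, S is followed by h with FIRST {h}; in R→b S, the suffix after S is empty, so FOLLOW(S) ⊇ FOLLOW(R) = {$, g, h}. Thus FOLLOW(S) = {$, g, h}.
FOLLOW(R): in S→g R, the suffix after R is empty, so FOLLOW(R) ⊇ FOLLOW(S) = {$, g, h}; in E→b R S h, R is followed by S h with FIRST {g, h}. Thus FOLLOW(R) = {$, g, h}.
FOLLOW(E): in R→h E, the suffix after E is empty, so FOLLOW(E) ⊇ FOLLOW(R) = {$, g, h}. Thus FOLLOW(E) = {$, g, h}.

{$, g, h}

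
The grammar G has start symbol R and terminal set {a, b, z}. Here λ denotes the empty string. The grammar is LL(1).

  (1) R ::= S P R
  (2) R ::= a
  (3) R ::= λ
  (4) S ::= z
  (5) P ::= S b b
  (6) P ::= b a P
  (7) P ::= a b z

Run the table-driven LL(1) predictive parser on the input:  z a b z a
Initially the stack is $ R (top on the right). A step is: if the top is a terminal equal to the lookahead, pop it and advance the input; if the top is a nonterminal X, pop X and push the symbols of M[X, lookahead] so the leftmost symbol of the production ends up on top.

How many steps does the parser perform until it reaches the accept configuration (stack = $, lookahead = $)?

     Stack      Input        Action
  1  $ R        z a b z a $  expand R ::= S P R
  2  $ R P S    z a b z a $  expand S ::= z
  3  $ R P z    z a b z a $  match z
  4  $ R P      a b z a $    expand P ::= a b z
  5  $ R z b a  a b z a $    match a
  6  $ R z b    b z a $      match b
  7  $ R z      z a $        match z
  8  $ R        a $          expand R ::= a
  9  $ a        a $          match a
Accept reached after 9 steps.

9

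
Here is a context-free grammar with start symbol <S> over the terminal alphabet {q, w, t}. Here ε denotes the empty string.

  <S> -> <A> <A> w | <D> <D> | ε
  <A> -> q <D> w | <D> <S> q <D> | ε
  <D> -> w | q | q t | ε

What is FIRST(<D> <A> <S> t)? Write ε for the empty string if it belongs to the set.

FIRST(<D>) = {ε, q, w}
FIRST(<S>) = {ε, q, w}  (via <A> <A> w, <D> <D>)
FIRST(<A>) = {ε, q, w}  (via <D> <S> q <D>)
FIRST(<D> <A> <S> t): take FIRST of each symbol in turn, carrying on past any symbol whose FIRST contains ε; result {q, t, w}.

{q, t, w}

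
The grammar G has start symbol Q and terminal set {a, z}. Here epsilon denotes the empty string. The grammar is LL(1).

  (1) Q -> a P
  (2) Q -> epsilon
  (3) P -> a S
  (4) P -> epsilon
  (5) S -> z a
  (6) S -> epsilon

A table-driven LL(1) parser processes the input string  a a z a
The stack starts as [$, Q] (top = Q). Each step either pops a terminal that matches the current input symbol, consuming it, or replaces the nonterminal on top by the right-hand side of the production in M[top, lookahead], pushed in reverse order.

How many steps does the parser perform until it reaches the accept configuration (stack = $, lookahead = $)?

step 1: stack=$ Q  input=a a z a $  — expand Q -> a P
step 2: stack=$ P a  input=a a z a $  — match a
step 3: stack=$ P  input=a z a $  — expand P -> a S
step 4: stack=$ S a  input=a z a $  — match a
step 5: stack=$ S  input=z a $  — expand S -> z a
step 6: stack=$ a z  input=z a $  — match z
step 7: stack=$ a  input=a $  — match a
Accept reached after 7 steps.

7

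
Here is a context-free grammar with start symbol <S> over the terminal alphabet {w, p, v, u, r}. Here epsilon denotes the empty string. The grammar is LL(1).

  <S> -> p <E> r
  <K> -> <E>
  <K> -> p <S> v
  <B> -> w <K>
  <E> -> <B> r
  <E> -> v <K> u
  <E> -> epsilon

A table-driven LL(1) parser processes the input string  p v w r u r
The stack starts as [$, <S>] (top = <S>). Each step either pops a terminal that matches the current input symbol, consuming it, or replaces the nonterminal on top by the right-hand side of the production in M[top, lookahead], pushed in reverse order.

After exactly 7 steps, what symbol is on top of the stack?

w

     Stack        Input          Action
  1  $ <S>        p v w r u r $  expand <S> -> p <E> r
  2  $ r <E> p    p v w r u r $  match p
  3  $ r <E>      v w r u r $    expand <E> -> v <K> u
  4  $ r u <K> v  v w r u r $    match v
  5  $ r u <K>    w r u r $      expand <K> -> <E>
  6  $ r u <E>    w r u r $      expand <E> -> <B> r
  7  $ r u r <B>  w r u r $      expand <B> -> w <K>
Stack after step 7: $ r u r <K> w (top = w).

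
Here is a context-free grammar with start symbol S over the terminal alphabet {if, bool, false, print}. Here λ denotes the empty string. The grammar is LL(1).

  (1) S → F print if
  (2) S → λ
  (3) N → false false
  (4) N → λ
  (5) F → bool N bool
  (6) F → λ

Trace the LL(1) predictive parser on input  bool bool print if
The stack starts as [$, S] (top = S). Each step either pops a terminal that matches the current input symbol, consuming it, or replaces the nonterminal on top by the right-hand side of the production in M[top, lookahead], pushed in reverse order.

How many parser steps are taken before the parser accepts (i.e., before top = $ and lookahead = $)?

step 1: stack=$ S  input=bool bool print if $  — expand S → F print if
step 2: stack=$ if print F  input=bool bool print if $  — expand F → bool N bool
step 3: stack=$ if print bool N bool  input=bool bool print if $  — match bool
step 4: stack=$ if print bool N  input=bool print if $  — expand N → λ
step 5: stack=$ if print bool  input=bool print if $  — match bool
step 6: stack=$ if print  input=print if $  — match print
step 7: stack=$ if  input=if $  — match if
Accept reached after 7 steps.

7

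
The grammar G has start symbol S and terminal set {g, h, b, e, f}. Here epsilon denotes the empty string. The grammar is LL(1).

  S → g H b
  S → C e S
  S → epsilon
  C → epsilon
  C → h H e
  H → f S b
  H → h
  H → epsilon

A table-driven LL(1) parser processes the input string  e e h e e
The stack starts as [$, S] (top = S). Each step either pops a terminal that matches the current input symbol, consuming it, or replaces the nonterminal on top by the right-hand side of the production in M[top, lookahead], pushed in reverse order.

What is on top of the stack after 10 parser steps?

step 1: stack=$ S  input=e e h e e $  — expand S → C e S
step 2: stack=$ S e C  input=e e h e e $  — expand C → epsilon
step 3: stack=$ S e  input=e e h e e $  — match e
step 4: stack=$ S  input=e h e e $  — expand S → C e S
step 5: stack=$ S e C  input=e h e e $  — expand C → epsilon
step 6: stack=$ S e  input=e h e e $  — match e
step 7: stack=$ S  input=h e e $  — expand S → C e S
step 8: stack=$ S e C  input=h e e $  — expand C → h H e
step 9: stack=$ S e e H h  input=h e e $  — match h
step 10: stack=$ S e e H  input=e e $  — expand H → epsilon
Stack after step 10: $ S e e (top = e).

e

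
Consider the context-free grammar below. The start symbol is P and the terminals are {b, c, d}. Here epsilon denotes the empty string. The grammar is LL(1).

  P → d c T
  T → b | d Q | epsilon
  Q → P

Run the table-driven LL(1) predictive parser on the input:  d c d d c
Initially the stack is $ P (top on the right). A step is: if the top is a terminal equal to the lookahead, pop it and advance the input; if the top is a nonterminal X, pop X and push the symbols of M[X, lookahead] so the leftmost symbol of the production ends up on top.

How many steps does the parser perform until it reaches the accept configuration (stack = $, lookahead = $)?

      Stack    Input        Action
   1  $ P      d c d d c $  expand P → d c T
   2  $ T c d  d c d d c $  match d
   3  $ T c    c d d c $    match c
   4  $ T      d d c $      expand T → d Q
   5  $ Q d    d d c $      match d
   6  $ Q      d c $        expand Q → P
   7  $ P      d c $        expand P → d c T
   8  $ T c d  d c $        match d
   9  $ T c    c $          match c
  10  $ T      $            expand T → epsilon
Accept reached after 10 steps.

10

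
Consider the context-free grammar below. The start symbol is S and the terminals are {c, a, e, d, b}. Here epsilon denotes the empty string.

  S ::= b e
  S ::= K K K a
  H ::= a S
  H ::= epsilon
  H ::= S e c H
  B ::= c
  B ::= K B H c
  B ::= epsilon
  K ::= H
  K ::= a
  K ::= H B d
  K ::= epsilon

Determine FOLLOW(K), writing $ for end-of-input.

{a, b, c, d}

FIRST(S) = {a, b, c, d}  (via K K K a)
FIRST(H) = {epsilon, a, b, c, d}  (via S e c H)
FIRST(B) = {epsilon, a, b, c, d}  (via K B H c)
FIRST(K) = {epsilon, a, b, c, d}  (via H, H B d)
FOLLOW(S) includes $ since S is the start symbol.
FOLLOW(B): in B::=K B H c, B is followed by H c with FIRST {a, b, c, d}; in K::=H B d, B is followed by d with FIRST {d}. Thus FOLLOW(B) = {a, b, c, d}.
FOLLOW(K): in S::=K K K a (occurrence 1), K is followed by K K a with FIRST {a, b, c, d}; in S::=K K K a (occurrence 2), K is followed by K a with FIRST {a, b, c, d}; in S::=K K K a (occurrence 3), K is followed by a with FIRST {a}; in B::=K B H c, K is followed by B H c with FIRST {a, b, c, d}. Thus FOLLOW(K) = {a, b, c, d}.
FOLLOW(H): in H::=S e c H, the suffix after H is empty (adds nothing new); in B::=K B H c, H is followed by c with FIRST {c}; in K::=H, the suffix after H is empty, so FOLLOW(H) ⊇ FOLLOW(K) = {a, b, c, d}; in K::=H B d, H is followed by B d with FIRST {a, b, c, d}. Thus FOLLOW(H) = {a, b, c, d}.
FOLLOW(S): in H::=a S, the suffix after S is empty, so FOLLOW(S) ⊇ FOLLOW(H) = {a, b, c, d}; in H::=S e c H, S is followed by e c H with FIRST {e}. Thus FOLLOW(S) = {$, a, b, c, d, e}.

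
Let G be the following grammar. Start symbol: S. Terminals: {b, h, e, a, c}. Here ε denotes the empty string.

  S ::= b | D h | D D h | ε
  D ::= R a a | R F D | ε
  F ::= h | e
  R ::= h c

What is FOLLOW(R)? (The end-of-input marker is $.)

{a, e, h}

FIRST(F): from F::=h we get {h}; from F::=e we get {e}. So FIRST(F) = {e, h}.
FIRST(R): from R::=h c we get {h}. So FIRST(R) = {h}.
FIRST(D): from D::=R a a we get {h}; from D::=R F D we get {h}; from D::=ε we get {ε}. So FIRST(D) = {ε, h}.
FIRST(S): from S::=b we get {b}; from S::=D h we get {h}; from S::=D D h we get {h}; from S::=ε we get {ε}. So FIRST(S) = {ε, b, h}.
FOLLOW(S) includes $ since S is the start symbol.
FOLLOW(S): S appears on no right-hand side. Thus FOLLOW(S) = {$}.
FOLLOW(D): in S::=D h, D is followed by h with FIRST {h}; in S::=D D h (occurrence 1), D is followed by D h with FIRST {h}; in S::=D D h (occurrence 2), D is followed by h with FIRST {h}; in D::=R F D, the suffix after D is empty (adds nothing new). Thus FOLLOW(D) = {h}.
FOLLOW(F): in D::=R F D, F is followed by D with FIRST {ε, h}; in D::=R F D, the suffix after F is nullable, so FOLLOW(F) ⊇ FOLLOW(D) = {h}. Thus FOLLOW(F) = {h}.
FOLLOW(R): in D::=R a a, R is followed by a a with FIRST {a}; in D::=R F D, R is followed by F D with FIRST {e, h}. Thus FOLLOW(R) = {a, e, h}.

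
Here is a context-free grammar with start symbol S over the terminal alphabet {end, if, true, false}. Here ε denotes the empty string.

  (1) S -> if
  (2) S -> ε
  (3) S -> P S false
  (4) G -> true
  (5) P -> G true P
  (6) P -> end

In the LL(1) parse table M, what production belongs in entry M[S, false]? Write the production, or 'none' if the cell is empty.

FIRST(G): from G->true we get {true}. So FIRST(G) = {true}.
FIRST(P): from P->G true P we get {true}; from P->end we get {end}. So FIRST(P) = {end, true}.
FIRST(S): from S->if we get {if}; from S->ε we get {ε}; from S->P S false we get {end, true}. So FIRST(S) = {ε, end, if, true}.
FOLLOW(S) includes $ since S is the start symbol.
FOLLOW(S): in S->P S false, S is followed by false with FIRST {false}. Thus FOLLOW(S) = {$, false}.
For S -> if: FIRST(if) = {if}, so it goes in M[S, t] for t ∈ {if}.
For S -> ε: FIRST(ε) = {ε}, so it goes in M[S, t] for t ∈ {}; since ε ∈ FIRST, also for every t ∈ FOLLOW(S) = {$, false}.
For S -> P S false: FIRST(P S false) = {end, true}, so it goes in M[S, t] for t ∈ {end, true}.

S -> ε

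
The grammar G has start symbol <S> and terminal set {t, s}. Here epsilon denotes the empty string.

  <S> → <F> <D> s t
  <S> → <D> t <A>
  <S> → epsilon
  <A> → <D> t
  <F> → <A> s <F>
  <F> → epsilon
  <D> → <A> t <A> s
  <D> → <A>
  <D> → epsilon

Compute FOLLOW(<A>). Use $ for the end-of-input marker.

FIRST(<S>) = {epsilon, s, t}  (via <F> <D> s t, <D> t <A>)
FIRST(<A>) = {t}  (via <D> t)
FIRST(<F>) = {epsilon, t}  (via <A> s <F>)
FIRST(<D>) = {epsilon, t}  (via <A> t <A> s, <A>)
FOLLOW(<S>) includes $ since <S> is the start symbol.
FOLLOW(<S>): <S> appears on no right-hand side. Thus FOLLOW(<S>) = {$}.
FOLLOW(<F>): in <S>→<F> <D> s t, <F> is followed by <D> s t with FIRST {s, t}; in <F>→<A> s <F>, the suffix after <F> is empty (adds nothing new). Thus FOLLOW(<F>) = {s, t}.
FOLLOW(<D>): in <S>→<F> <D> s t, <D> is followed by s t with FIRST {s}; in <S>→<D> t <A>, <D> is followed by t <A> with FIRST {t}; in <A>→<D> t, <D> is followed by t with FIRST {t}. Thus FOLLOW(<D>) = {s, t}.
FOLLOW(<A>): in <S>→<D> t <A>, the suffix after <A> is empty, so FOLLOW(<A>) ⊇ FOLLOW(<S>) = {$}; in <F>→<A> s <F>, <A> is followed by s <F> with FIRST {s}; in <D>→<A> t <A> s (occurrence 1), <A> is followed by t <A> s with FIRST {t}; in <D>→<A> t <A> s (occurrence 2), <A> is followed by s with FIRST {s}; in <D>→<A>, the suffix after <A> is empty, so FOLLOW(<A>) ⊇ FOLLOW(<D>) = {s, t}. Thus FOLLOW(<A>) = {$, s, t}.

{$, s, t}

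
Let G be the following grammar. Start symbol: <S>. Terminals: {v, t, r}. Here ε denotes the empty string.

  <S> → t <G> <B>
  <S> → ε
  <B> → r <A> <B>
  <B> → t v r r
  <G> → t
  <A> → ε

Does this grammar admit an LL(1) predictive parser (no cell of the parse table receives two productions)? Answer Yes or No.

FIRST(<S>) = {ε, t}
FIRST(<B>) = {r, t}
FIRST(<G>) = {t}
FIRST(<A>) = {ε}
FOLLOW(<S>) = {$}
FOLLOW(<B>) = {$}
FOLLOW(<G>) = {r, t}
FOLLOW(<A>) = {r, t}
Each cell of M receives at most one production.

Yes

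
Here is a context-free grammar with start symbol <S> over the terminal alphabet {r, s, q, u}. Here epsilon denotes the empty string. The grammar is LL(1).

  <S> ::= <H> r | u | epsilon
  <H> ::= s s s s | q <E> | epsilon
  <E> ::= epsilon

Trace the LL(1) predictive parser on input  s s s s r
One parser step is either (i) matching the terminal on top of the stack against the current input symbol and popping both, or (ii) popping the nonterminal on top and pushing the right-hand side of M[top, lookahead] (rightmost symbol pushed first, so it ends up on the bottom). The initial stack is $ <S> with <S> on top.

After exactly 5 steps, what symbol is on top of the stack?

step 1: stack=$ <S>  input=s s s s r $  — expand <S> ::= <H> r
step 2: stack=$ r <H>  input=s s s s r $  — expand <H> ::= s s s s
step 3: stack=$ r s s s s  input=s s s s r $  — match s
step 4: stack=$ r s s s  input=s s s r $  — match s
step 5: stack=$ r s s  input=s s r $  — match s
Stack after step 5: $ r s (top = s).

s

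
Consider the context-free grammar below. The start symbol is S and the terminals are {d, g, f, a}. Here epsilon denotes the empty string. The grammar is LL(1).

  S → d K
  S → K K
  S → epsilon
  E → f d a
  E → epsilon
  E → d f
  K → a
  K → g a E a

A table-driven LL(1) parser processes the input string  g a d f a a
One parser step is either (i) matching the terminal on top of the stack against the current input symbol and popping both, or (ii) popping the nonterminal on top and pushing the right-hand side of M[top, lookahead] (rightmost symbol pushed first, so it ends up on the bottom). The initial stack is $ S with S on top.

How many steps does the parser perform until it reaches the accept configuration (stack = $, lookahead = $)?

step 1: stack=$ S  input=g a d f a a $  — expand S → K K
step 2: stack=$ K K  input=g a d f a a $  — expand K → g a E a
step 3: stack=$ K a E a g  input=g a d f a a $  — match g
step 4: stack=$ K a E a  input=a d f a a $  — match a
step 5: stack=$ K a E  input=d f a a $  — expand E → d f
step 6: stack=$ K a f d  input=d f a a $  — match d
step 7: stack=$ K a f  input=f a a $  — match f
step 8: stack=$ K a  input=a a $  — match a
step 9: stack=$ K  input=a $  — expand K → a
step 10: stack=$ a  input=a $  — match a
Accept reached after 10 steps.

10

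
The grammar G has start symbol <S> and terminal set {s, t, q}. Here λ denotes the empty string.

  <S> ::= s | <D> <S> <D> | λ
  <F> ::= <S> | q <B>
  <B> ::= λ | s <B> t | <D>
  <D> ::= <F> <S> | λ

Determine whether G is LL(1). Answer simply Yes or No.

No

FIRST(<S>) = {λ, q, s}
FIRST(<F>) = {λ, q, s}
FIRST(<B>) = {λ, q, s}
FIRST(<D>) = {λ, q, s}
FOLLOW(<S>) = {$, q, s, t}
FOLLOW(<F>) = {$, q, s, t}
FOLLOW(<B>) = {$, q, s, t}
FOLLOW(<D>) = {$, q, s, t}
Cell M[<B>, $] receives both <B> ::= λ and <B> ::= <D> — the grammar is not LL(1).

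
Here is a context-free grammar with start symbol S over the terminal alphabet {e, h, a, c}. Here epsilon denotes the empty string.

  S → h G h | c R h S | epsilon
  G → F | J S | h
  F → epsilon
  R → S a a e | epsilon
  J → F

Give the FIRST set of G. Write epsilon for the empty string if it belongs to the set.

{epsilon, c, h}

FIRST(S): from S→h G h we get {h}; from S→c R h S we get {c}; from S→epsilon we get {epsilon}. So FIRST(S) = {epsilon, c, h}.
FIRST(F): from F→epsilon we get {epsilon}. So FIRST(F) = {epsilon}.
FIRST(R): from R→S a a e we get {a, c, h}; from R→epsilon we get {epsilon}. So FIRST(R) = {epsilon, a, c, h}.
FIRST(J): from J→F we get {epsilon}. So FIRST(J) = {epsilon}.
FIRST(G): from G→F we get {epsilon}; from G→J S we get {epsilon, c, h}; from G→h we get {h}. So FIRST(G) = {epsilon, c, h}.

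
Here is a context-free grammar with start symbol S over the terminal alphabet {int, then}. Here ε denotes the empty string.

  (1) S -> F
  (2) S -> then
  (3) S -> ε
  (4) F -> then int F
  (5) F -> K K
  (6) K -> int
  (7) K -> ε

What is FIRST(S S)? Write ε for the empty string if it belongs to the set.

FIRST(K) = {ε, int}
FIRST(F) = {ε, int, then}  (via K K)
FIRST(S) = {ε, int, then}  (via F)
FIRST(S S): take FIRST of each symbol in turn, carrying on past any symbol whose FIRST contains ε; result {ε, int, then}.

{ε, int, then}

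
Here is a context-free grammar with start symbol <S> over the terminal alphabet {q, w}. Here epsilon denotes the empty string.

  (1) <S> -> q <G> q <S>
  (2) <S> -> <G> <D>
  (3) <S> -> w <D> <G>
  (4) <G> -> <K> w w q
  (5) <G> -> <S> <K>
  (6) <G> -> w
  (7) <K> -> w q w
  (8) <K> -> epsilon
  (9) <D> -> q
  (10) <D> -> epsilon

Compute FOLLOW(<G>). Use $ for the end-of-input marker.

FIRST(<K>) = {epsilon, w}
FIRST(<D>) = {epsilon, q}
FIRST(<S>) = {q, w}  (via <G> <D>)
FIRST(<G>) = {q, w}  (via <K> w w q, <S> <K>)
FOLLOW(<S>) includes $ since <S> is the start symbol.
FOLLOW(<S>): in <S>->q <G> q <S>, the suffix after <S> is empty (adds nothing new); in <G>-><S> <K>, <S> is followed by <K> with FIRST {epsilon, w}; in <G>-><S> <K>, the suffix after <S> is nullable, so FOLLOW(<S>) ⊇ FOLLOW(<G>) = {$, q, w}. Thus FOLLOW(<S>) = {$, q, w}.
FOLLOW(<G>): in <S>->q <G> q <S>, <G> is followed by q <S> with FIRST {q}; in <S>-><G> <D>, <G> is followed by <D> with FIRST {epsilon, q}; in <S>-><G> <D>, the suffix after <G> is nullable, so FOLLOW(<G>) ⊇ FOLLOW(<S>) = {$, q, w}; in <S>->w <D> <G>, the suffix after <G> is empty, so FOLLOW(<G>) ⊇ FOLLOW(<S>) = {$, q, w}. Thus FOLLOW(<G>) = {$, q, w}.
FOLLOW(<K>): in <G>-><K> w w q, <K> is followed by w w q with FIRST {w}; in <G>-><S> <K>, the suffix after <K> is empty, so FOLLOW(<K>) ⊇ FOLLOW(<G>) = {$, q, w}. Thus FOLLOW(<K>) = {$, q, w}.
FOLLOW(<D>): in <S>-><G> <D>, the suffix after <D> is empty, so FOLLOW(<D>) ⊇ FOLLOW(<S>) = {$, q, w}; in <S>->w <D> <G>, <D> is followed by <G> with FIRST {q, w}. Thus FOLLOW(<D>) = {$, q, w}.

{$, q, w}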